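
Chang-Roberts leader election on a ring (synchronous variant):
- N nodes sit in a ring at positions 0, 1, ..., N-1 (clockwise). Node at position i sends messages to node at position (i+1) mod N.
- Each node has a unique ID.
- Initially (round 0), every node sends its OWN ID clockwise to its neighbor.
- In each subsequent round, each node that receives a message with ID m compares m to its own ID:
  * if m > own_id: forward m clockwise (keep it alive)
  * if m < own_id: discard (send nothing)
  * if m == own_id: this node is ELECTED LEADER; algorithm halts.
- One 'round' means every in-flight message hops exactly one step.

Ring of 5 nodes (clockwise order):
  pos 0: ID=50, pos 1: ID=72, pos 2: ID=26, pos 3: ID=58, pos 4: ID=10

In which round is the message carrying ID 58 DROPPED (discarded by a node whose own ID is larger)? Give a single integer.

Round 1: pos1(id72) recv 50: drop; pos2(id26) recv 72: fwd; pos3(id58) recv 26: drop; pos4(id10) recv 58: fwd; pos0(id50) recv 10: drop
Round 2: pos3(id58) recv 72: fwd; pos0(id50) recv 58: fwd
Round 3: pos4(id10) recv 72: fwd; pos1(id72) recv 58: drop
Round 4: pos0(id50) recv 72: fwd
Round 5: pos1(id72) recv 72: ELECTED
Message ID 58 originates at pos 3; dropped at pos 1 in round 3

Answer: 3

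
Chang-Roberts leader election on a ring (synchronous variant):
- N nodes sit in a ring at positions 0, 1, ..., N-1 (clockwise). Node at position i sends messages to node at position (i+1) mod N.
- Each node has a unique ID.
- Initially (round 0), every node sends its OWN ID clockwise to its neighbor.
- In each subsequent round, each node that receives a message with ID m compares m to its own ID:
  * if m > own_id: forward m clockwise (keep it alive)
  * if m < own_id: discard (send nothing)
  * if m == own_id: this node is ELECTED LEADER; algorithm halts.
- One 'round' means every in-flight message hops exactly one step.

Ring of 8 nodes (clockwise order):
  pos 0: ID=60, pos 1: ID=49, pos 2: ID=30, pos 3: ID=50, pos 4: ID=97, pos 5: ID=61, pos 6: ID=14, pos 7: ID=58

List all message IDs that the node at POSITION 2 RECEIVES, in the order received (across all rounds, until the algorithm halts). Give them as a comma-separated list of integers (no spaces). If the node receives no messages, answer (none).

Round 1: pos1(id49) recv 60: fwd; pos2(id30) recv 49: fwd; pos3(id50) recv 30: drop; pos4(id97) recv 50: drop; pos5(id61) recv 97: fwd; pos6(id14) recv 61: fwd; pos7(id58) recv 14: drop; pos0(id60) recv 58: drop
Round 2: pos2(id30) recv 60: fwd; pos3(id50) recv 49: drop; pos6(id14) recv 97: fwd; pos7(id58) recv 61: fwd
Round 3: pos3(id50) recv 60: fwd; pos7(id58) recv 97: fwd; pos0(id60) recv 61: fwd
Round 4: pos4(id97) recv 60: drop; pos0(id60) recv 97: fwd; pos1(id49) recv 61: fwd
Round 5: pos1(id49) recv 97: fwd; pos2(id30) recv 61: fwd
Round 6: pos2(id30) recv 97: fwd; pos3(id50) recv 61: fwd
Round 7: pos3(id50) recv 97: fwd; pos4(id97) recv 61: drop
Round 8: pos4(id97) recv 97: ELECTED

Answer: 49,60,61,97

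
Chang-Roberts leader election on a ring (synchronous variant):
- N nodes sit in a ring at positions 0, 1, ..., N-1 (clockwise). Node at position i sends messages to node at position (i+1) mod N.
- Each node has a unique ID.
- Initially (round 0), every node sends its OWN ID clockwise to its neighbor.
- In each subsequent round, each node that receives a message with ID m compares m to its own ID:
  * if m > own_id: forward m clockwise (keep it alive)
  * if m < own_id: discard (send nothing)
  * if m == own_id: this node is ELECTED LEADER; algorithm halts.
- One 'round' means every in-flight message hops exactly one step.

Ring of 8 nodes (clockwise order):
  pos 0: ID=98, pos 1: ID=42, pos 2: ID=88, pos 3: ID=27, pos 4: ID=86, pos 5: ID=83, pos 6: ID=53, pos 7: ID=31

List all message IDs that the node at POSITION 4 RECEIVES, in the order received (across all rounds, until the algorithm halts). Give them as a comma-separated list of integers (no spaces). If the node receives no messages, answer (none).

Answer: 27,88,98

Derivation:
Round 1: pos1(id42) recv 98: fwd; pos2(id88) recv 42: drop; pos3(id27) recv 88: fwd; pos4(id86) recv 27: drop; pos5(id83) recv 86: fwd; pos6(id53) recv 83: fwd; pos7(id31) recv 53: fwd; pos0(id98) recv 31: drop
Round 2: pos2(id88) recv 98: fwd; pos4(id86) recv 88: fwd; pos6(id53) recv 86: fwd; pos7(id31) recv 83: fwd; pos0(id98) recv 53: drop
Round 3: pos3(id27) recv 98: fwd; pos5(id83) recv 88: fwd; pos7(id31) recv 86: fwd; pos0(id98) recv 83: drop
Round 4: pos4(id86) recv 98: fwd; pos6(id53) recv 88: fwd; pos0(id98) recv 86: drop
Round 5: pos5(id83) recv 98: fwd; pos7(id31) recv 88: fwd
Round 6: pos6(id53) recv 98: fwd; pos0(id98) recv 88: drop
Round 7: pos7(id31) recv 98: fwd
Round 8: pos0(id98) recv 98: ELECTED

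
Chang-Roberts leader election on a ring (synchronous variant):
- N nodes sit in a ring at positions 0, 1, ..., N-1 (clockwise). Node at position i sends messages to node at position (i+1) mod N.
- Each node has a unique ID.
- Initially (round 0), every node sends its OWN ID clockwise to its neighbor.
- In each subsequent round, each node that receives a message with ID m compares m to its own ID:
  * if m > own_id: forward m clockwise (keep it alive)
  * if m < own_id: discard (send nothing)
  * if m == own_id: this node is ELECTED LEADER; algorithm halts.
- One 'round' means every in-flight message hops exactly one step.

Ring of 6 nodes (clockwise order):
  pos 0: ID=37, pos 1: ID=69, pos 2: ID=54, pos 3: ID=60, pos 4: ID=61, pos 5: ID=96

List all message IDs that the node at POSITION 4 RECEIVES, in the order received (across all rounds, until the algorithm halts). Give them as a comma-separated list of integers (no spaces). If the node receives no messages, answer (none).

Answer: 60,69,96

Derivation:
Round 1: pos1(id69) recv 37: drop; pos2(id54) recv 69: fwd; pos3(id60) recv 54: drop; pos4(id61) recv 60: drop; pos5(id96) recv 61: drop; pos0(id37) recv 96: fwd
Round 2: pos3(id60) recv 69: fwd; pos1(id69) recv 96: fwd
Round 3: pos4(id61) recv 69: fwd; pos2(id54) recv 96: fwd
Round 4: pos5(id96) recv 69: drop; pos3(id60) recv 96: fwd
Round 5: pos4(id61) recv 96: fwd
Round 6: pos5(id96) recv 96: ELECTED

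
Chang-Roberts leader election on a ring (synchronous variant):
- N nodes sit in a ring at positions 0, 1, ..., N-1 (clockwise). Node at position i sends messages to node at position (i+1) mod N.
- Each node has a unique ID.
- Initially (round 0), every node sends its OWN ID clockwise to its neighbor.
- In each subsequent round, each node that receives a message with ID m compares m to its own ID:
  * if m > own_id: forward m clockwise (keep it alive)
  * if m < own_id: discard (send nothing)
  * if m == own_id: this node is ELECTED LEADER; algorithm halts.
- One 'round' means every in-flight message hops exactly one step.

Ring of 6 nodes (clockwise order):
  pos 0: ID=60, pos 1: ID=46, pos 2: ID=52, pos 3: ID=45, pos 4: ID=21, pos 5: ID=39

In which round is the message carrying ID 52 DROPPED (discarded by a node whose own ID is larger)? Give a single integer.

Round 1: pos1(id46) recv 60: fwd; pos2(id52) recv 46: drop; pos3(id45) recv 52: fwd; pos4(id21) recv 45: fwd; pos5(id39) recv 21: drop; pos0(id60) recv 39: drop
Round 2: pos2(id52) recv 60: fwd; pos4(id21) recv 52: fwd; pos5(id39) recv 45: fwd
Round 3: pos3(id45) recv 60: fwd; pos5(id39) recv 52: fwd; pos0(id60) recv 45: drop
Round 4: pos4(id21) recv 60: fwd; pos0(id60) recv 52: drop
Round 5: pos5(id39) recv 60: fwd
Round 6: pos0(id60) recv 60: ELECTED
Message ID 52 originates at pos 2; dropped at pos 0 in round 4

Answer: 4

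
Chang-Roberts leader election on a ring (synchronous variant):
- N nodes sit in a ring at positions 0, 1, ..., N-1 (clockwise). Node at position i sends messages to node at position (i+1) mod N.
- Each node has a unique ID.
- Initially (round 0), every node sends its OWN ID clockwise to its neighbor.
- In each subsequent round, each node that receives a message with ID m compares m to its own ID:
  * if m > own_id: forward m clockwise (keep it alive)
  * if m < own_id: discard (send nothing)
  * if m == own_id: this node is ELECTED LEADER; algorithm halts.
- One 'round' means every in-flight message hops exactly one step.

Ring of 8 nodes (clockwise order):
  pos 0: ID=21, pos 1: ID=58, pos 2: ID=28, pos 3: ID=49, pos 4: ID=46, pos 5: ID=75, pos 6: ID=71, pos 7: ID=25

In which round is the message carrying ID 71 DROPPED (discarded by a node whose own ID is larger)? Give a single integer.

Answer: 7

Derivation:
Round 1: pos1(id58) recv 21: drop; pos2(id28) recv 58: fwd; pos3(id49) recv 28: drop; pos4(id46) recv 49: fwd; pos5(id75) recv 46: drop; pos6(id71) recv 75: fwd; pos7(id25) recv 71: fwd; pos0(id21) recv 25: fwd
Round 2: pos3(id49) recv 58: fwd; pos5(id75) recv 49: drop; pos7(id25) recv 75: fwd; pos0(id21) recv 71: fwd; pos1(id58) recv 25: drop
Round 3: pos4(id46) recv 58: fwd; pos0(id21) recv 75: fwd; pos1(id58) recv 71: fwd
Round 4: pos5(id75) recv 58: drop; pos1(id58) recv 75: fwd; pos2(id28) recv 71: fwd
Round 5: pos2(id28) recv 75: fwd; pos3(id49) recv 71: fwd
Round 6: pos3(id49) recv 75: fwd; pos4(id46) recv 71: fwd
Round 7: pos4(id46) recv 75: fwd; pos5(id75) recv 71: drop
Round 8: pos5(id75) recv 75: ELECTED
Message ID 71 originates at pos 6; dropped at pos 5 in round 7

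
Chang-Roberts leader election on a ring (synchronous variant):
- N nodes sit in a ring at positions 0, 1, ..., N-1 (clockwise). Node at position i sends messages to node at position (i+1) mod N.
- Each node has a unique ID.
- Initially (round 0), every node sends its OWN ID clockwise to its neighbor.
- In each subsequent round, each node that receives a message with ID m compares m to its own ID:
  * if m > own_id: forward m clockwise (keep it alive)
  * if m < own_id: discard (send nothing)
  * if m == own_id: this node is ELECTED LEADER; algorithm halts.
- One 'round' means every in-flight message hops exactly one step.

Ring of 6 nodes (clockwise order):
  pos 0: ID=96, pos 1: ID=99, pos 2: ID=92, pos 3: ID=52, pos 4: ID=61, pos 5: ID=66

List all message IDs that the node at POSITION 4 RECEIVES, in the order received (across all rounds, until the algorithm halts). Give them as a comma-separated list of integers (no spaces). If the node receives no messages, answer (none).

Answer: 52,92,99

Derivation:
Round 1: pos1(id99) recv 96: drop; pos2(id92) recv 99: fwd; pos3(id52) recv 92: fwd; pos4(id61) recv 52: drop; pos5(id66) recv 61: drop; pos0(id96) recv 66: drop
Round 2: pos3(id52) recv 99: fwd; pos4(id61) recv 92: fwd
Round 3: pos4(id61) recv 99: fwd; pos5(id66) recv 92: fwd
Round 4: pos5(id66) recv 99: fwd; pos0(id96) recv 92: drop
Round 5: pos0(id96) recv 99: fwd
Round 6: pos1(id99) recv 99: ELECTED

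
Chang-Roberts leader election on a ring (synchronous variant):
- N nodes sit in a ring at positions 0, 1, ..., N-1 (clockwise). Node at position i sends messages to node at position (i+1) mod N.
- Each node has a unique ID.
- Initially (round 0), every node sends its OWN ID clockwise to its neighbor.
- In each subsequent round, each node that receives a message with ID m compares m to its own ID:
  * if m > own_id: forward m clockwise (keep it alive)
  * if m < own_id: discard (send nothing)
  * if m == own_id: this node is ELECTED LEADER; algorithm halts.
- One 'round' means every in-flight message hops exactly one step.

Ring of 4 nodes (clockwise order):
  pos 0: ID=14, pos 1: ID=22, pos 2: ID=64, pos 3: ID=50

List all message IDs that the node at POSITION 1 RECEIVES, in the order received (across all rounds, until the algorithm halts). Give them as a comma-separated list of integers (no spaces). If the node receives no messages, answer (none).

Answer: 14,50,64

Derivation:
Round 1: pos1(id22) recv 14: drop; pos2(id64) recv 22: drop; pos3(id50) recv 64: fwd; pos0(id14) recv 50: fwd
Round 2: pos0(id14) recv 64: fwd; pos1(id22) recv 50: fwd
Round 3: pos1(id22) recv 64: fwd; pos2(id64) recv 50: drop
Round 4: pos2(id64) recv 64: ELECTED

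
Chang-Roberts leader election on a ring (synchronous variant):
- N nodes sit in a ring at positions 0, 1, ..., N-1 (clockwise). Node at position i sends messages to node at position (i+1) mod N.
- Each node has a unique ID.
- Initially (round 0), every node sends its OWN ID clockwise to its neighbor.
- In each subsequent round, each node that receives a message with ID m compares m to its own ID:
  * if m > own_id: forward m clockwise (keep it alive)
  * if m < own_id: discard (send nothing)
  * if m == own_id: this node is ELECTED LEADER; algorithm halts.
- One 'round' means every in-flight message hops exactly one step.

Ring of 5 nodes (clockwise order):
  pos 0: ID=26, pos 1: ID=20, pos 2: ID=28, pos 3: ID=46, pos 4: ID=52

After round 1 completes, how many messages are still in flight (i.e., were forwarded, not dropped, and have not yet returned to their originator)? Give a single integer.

Answer: 2

Derivation:
Round 1: pos1(id20) recv 26: fwd; pos2(id28) recv 20: drop; pos3(id46) recv 28: drop; pos4(id52) recv 46: drop; pos0(id26) recv 52: fwd
After round 1: 2 messages still in flight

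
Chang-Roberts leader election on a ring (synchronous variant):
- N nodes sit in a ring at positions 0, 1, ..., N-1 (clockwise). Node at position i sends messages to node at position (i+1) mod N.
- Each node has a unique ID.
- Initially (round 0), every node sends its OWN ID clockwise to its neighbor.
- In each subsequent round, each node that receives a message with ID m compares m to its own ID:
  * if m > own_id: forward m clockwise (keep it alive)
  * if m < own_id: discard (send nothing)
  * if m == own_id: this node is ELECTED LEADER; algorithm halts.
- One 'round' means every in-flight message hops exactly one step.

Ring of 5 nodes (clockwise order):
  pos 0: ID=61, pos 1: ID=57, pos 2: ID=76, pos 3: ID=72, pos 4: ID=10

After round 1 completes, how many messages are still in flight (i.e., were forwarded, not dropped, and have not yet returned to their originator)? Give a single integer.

Answer: 3

Derivation:
Round 1: pos1(id57) recv 61: fwd; pos2(id76) recv 57: drop; pos3(id72) recv 76: fwd; pos4(id10) recv 72: fwd; pos0(id61) recv 10: drop
After round 1: 3 messages still in flight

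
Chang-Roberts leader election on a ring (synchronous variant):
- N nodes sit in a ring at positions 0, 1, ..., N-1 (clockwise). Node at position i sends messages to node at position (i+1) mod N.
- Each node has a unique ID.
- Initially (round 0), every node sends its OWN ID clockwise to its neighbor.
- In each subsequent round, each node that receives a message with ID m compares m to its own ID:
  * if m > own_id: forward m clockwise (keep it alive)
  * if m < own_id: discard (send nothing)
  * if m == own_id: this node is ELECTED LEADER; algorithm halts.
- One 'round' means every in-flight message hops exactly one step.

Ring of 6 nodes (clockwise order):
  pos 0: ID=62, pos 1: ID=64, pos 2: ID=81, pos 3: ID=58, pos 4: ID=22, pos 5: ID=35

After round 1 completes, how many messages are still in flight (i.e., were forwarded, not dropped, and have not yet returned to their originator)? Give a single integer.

Round 1: pos1(id64) recv 62: drop; pos2(id81) recv 64: drop; pos3(id58) recv 81: fwd; pos4(id22) recv 58: fwd; pos5(id35) recv 22: drop; pos0(id62) recv 35: drop
After round 1: 2 messages still in flight

Answer: 2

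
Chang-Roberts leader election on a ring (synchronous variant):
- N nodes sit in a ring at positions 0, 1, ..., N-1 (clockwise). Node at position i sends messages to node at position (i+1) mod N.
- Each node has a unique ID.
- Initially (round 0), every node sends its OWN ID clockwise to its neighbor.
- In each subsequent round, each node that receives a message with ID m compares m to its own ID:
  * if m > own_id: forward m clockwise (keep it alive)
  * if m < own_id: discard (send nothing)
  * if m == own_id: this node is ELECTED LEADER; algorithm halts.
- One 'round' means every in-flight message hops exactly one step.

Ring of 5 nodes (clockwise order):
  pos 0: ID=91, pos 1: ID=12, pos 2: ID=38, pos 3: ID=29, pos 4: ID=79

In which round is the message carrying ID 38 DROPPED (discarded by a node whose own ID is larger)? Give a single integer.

Answer: 2

Derivation:
Round 1: pos1(id12) recv 91: fwd; pos2(id38) recv 12: drop; pos3(id29) recv 38: fwd; pos4(id79) recv 29: drop; pos0(id91) recv 79: drop
Round 2: pos2(id38) recv 91: fwd; pos4(id79) recv 38: drop
Round 3: pos3(id29) recv 91: fwd
Round 4: pos4(id79) recv 91: fwd
Round 5: pos0(id91) recv 91: ELECTED
Message ID 38 originates at pos 2; dropped at pos 4 in round 2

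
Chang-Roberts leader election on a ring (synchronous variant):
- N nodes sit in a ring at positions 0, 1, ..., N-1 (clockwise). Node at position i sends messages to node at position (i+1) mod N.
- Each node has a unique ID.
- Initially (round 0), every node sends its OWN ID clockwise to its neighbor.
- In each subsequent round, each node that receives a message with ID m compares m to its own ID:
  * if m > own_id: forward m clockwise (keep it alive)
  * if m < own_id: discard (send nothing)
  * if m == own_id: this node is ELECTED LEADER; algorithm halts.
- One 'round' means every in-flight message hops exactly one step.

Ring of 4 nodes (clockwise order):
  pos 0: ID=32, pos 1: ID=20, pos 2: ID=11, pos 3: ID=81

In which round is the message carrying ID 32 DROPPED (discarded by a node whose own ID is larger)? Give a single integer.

Round 1: pos1(id20) recv 32: fwd; pos2(id11) recv 20: fwd; pos3(id81) recv 11: drop; pos0(id32) recv 81: fwd
Round 2: pos2(id11) recv 32: fwd; pos3(id81) recv 20: drop; pos1(id20) recv 81: fwd
Round 3: pos3(id81) recv 32: drop; pos2(id11) recv 81: fwd
Round 4: pos3(id81) recv 81: ELECTED
Message ID 32 originates at pos 0; dropped at pos 3 in round 3

Answer: 3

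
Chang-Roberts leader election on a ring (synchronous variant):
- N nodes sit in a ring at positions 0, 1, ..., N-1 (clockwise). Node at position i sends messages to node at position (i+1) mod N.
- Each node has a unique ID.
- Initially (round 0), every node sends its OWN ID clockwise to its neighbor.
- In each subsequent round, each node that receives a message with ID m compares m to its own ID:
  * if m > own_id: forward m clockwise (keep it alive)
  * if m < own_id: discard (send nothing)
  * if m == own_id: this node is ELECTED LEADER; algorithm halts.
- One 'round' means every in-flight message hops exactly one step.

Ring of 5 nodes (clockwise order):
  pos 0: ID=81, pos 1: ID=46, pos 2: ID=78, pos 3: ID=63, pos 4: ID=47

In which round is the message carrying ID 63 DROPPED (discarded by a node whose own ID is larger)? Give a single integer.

Round 1: pos1(id46) recv 81: fwd; pos2(id78) recv 46: drop; pos3(id63) recv 78: fwd; pos4(id47) recv 63: fwd; pos0(id81) recv 47: drop
Round 2: pos2(id78) recv 81: fwd; pos4(id47) recv 78: fwd; pos0(id81) recv 63: drop
Round 3: pos3(id63) recv 81: fwd; pos0(id81) recv 78: drop
Round 4: pos4(id47) recv 81: fwd
Round 5: pos0(id81) recv 81: ELECTED
Message ID 63 originates at pos 3; dropped at pos 0 in round 2

Answer: 2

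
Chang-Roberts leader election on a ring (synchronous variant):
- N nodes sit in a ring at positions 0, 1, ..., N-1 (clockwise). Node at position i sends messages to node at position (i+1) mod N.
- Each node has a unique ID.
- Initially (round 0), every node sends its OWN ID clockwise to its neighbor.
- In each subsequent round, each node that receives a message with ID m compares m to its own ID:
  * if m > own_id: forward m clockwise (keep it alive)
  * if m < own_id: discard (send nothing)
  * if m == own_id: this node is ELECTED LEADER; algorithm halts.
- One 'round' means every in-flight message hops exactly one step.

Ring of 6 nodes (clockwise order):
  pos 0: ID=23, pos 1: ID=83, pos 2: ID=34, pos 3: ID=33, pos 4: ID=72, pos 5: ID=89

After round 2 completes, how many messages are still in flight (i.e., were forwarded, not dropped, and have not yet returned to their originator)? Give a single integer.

Answer: 2

Derivation:
Round 1: pos1(id83) recv 23: drop; pos2(id34) recv 83: fwd; pos3(id33) recv 34: fwd; pos4(id72) recv 33: drop; pos5(id89) recv 72: drop; pos0(id23) recv 89: fwd
Round 2: pos3(id33) recv 83: fwd; pos4(id72) recv 34: drop; pos1(id83) recv 89: fwd
After round 2: 2 messages still in flight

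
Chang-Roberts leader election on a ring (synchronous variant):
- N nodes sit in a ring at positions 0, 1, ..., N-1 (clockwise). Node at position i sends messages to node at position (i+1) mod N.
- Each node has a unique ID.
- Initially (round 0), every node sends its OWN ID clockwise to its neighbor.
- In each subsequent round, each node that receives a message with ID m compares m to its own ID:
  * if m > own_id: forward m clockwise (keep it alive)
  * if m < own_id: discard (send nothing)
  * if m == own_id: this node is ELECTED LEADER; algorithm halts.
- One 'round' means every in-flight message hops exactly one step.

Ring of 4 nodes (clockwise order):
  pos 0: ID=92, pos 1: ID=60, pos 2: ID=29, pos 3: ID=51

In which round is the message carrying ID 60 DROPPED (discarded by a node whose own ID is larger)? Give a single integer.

Round 1: pos1(id60) recv 92: fwd; pos2(id29) recv 60: fwd; pos3(id51) recv 29: drop; pos0(id92) recv 51: drop
Round 2: pos2(id29) recv 92: fwd; pos3(id51) recv 60: fwd
Round 3: pos3(id51) recv 92: fwd; pos0(id92) recv 60: drop
Round 4: pos0(id92) recv 92: ELECTED
Message ID 60 originates at pos 1; dropped at pos 0 in round 3

Answer: 3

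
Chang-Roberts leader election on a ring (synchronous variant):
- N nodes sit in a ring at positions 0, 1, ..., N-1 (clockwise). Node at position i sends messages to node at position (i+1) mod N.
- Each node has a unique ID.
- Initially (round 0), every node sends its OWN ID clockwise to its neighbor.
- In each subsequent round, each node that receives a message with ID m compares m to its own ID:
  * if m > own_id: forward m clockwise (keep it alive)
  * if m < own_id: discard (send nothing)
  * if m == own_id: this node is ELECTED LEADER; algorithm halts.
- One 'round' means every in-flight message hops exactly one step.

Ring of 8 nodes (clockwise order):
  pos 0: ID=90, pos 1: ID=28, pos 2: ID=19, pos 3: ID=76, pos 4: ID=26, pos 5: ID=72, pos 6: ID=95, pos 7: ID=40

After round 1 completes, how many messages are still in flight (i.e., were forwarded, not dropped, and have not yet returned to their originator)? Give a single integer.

Round 1: pos1(id28) recv 90: fwd; pos2(id19) recv 28: fwd; pos3(id76) recv 19: drop; pos4(id26) recv 76: fwd; pos5(id72) recv 26: drop; pos6(id95) recv 72: drop; pos7(id40) recv 95: fwd; pos0(id90) recv 40: drop
After round 1: 4 messages still in flight

Answer: 4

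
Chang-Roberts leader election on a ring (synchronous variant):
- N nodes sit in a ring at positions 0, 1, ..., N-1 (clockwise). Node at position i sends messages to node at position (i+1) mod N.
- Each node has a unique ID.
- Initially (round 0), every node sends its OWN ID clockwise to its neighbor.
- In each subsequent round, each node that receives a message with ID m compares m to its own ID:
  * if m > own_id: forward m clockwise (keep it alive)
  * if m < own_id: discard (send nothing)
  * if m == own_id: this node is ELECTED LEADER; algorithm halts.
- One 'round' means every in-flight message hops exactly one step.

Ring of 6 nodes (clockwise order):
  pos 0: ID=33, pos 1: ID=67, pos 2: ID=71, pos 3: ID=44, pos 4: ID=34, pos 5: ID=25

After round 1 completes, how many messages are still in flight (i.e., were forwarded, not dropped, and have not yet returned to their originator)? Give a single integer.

Answer: 3

Derivation:
Round 1: pos1(id67) recv 33: drop; pos2(id71) recv 67: drop; pos3(id44) recv 71: fwd; pos4(id34) recv 44: fwd; pos5(id25) recv 34: fwd; pos0(id33) recv 25: drop
After round 1: 3 messages still in flight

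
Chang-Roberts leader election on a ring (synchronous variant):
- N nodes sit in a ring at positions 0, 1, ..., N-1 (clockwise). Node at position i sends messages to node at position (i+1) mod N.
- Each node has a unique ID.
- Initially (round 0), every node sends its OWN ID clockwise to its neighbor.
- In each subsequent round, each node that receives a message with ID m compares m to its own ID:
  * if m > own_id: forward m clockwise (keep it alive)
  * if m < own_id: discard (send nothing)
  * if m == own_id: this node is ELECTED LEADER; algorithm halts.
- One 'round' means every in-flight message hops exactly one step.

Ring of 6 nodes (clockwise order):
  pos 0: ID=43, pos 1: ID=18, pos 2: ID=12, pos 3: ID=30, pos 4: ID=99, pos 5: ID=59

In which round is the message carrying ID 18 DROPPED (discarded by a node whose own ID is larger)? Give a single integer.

Round 1: pos1(id18) recv 43: fwd; pos2(id12) recv 18: fwd; pos3(id30) recv 12: drop; pos4(id99) recv 30: drop; pos5(id59) recv 99: fwd; pos0(id43) recv 59: fwd
Round 2: pos2(id12) recv 43: fwd; pos3(id30) recv 18: drop; pos0(id43) recv 99: fwd; pos1(id18) recv 59: fwd
Round 3: pos3(id30) recv 43: fwd; pos1(id18) recv 99: fwd; pos2(id12) recv 59: fwd
Round 4: pos4(id99) recv 43: drop; pos2(id12) recv 99: fwd; pos3(id30) recv 59: fwd
Round 5: pos3(id30) recv 99: fwd; pos4(id99) recv 59: drop
Round 6: pos4(id99) recv 99: ELECTED
Message ID 18 originates at pos 1; dropped at pos 3 in round 2

Answer: 2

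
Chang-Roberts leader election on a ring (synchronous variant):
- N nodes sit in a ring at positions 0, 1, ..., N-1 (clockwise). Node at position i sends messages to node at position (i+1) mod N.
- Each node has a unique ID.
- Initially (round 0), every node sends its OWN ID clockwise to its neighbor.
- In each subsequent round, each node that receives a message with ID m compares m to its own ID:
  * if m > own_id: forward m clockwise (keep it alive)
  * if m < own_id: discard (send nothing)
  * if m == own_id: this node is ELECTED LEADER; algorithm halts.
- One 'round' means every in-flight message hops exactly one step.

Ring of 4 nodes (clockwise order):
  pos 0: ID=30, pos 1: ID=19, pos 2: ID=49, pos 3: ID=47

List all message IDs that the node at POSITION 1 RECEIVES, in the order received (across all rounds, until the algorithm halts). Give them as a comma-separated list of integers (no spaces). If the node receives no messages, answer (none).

Answer: 30,47,49

Derivation:
Round 1: pos1(id19) recv 30: fwd; pos2(id49) recv 19: drop; pos3(id47) recv 49: fwd; pos0(id30) recv 47: fwd
Round 2: pos2(id49) recv 30: drop; pos0(id30) recv 49: fwd; pos1(id19) recv 47: fwd
Round 3: pos1(id19) recv 49: fwd; pos2(id49) recv 47: drop
Round 4: pos2(id49) recv 49: ELECTED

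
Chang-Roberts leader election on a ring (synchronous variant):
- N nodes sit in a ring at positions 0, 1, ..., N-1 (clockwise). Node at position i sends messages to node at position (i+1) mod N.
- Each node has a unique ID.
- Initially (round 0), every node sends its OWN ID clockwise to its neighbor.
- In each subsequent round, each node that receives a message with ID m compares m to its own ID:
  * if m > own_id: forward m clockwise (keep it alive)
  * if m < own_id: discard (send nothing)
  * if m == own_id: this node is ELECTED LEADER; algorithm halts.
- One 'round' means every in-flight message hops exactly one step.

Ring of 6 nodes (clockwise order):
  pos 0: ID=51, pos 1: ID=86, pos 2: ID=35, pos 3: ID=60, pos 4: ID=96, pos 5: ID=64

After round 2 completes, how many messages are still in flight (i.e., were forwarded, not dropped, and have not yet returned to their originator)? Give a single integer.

Round 1: pos1(id86) recv 51: drop; pos2(id35) recv 86: fwd; pos3(id60) recv 35: drop; pos4(id96) recv 60: drop; pos5(id64) recv 96: fwd; pos0(id51) recv 64: fwd
Round 2: pos3(id60) recv 86: fwd; pos0(id51) recv 96: fwd; pos1(id86) recv 64: drop
After round 2: 2 messages still in flight

Answer: 2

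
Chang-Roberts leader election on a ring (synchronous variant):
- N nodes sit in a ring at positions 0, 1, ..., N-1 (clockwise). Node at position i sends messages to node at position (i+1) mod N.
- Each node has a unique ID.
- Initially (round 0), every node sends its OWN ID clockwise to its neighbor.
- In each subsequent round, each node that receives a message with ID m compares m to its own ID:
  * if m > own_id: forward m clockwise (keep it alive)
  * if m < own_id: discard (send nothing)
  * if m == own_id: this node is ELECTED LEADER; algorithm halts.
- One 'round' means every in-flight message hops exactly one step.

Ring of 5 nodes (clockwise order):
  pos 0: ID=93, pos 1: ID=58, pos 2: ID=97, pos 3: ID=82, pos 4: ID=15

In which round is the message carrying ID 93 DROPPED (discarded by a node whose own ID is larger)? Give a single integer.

Answer: 2

Derivation:
Round 1: pos1(id58) recv 93: fwd; pos2(id97) recv 58: drop; pos3(id82) recv 97: fwd; pos4(id15) recv 82: fwd; pos0(id93) recv 15: drop
Round 2: pos2(id97) recv 93: drop; pos4(id15) recv 97: fwd; pos0(id93) recv 82: drop
Round 3: pos0(id93) recv 97: fwd
Round 4: pos1(id58) recv 97: fwd
Round 5: pos2(id97) recv 97: ELECTED
Message ID 93 originates at pos 0; dropped at pos 2 in round 2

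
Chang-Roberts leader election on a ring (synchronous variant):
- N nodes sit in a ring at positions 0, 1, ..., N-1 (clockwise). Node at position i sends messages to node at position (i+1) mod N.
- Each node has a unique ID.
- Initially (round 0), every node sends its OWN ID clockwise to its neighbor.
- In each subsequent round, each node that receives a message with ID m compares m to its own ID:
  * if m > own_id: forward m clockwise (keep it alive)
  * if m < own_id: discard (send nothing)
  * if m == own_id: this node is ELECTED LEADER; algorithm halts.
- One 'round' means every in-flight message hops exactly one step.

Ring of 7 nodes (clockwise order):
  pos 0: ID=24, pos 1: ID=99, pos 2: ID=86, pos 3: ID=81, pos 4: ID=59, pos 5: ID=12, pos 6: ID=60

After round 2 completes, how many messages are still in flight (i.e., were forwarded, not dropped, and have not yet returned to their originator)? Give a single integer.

Answer: 3

Derivation:
Round 1: pos1(id99) recv 24: drop; pos2(id86) recv 99: fwd; pos3(id81) recv 86: fwd; pos4(id59) recv 81: fwd; pos5(id12) recv 59: fwd; pos6(id60) recv 12: drop; pos0(id24) recv 60: fwd
Round 2: pos3(id81) recv 99: fwd; pos4(id59) recv 86: fwd; pos5(id12) recv 81: fwd; pos6(id60) recv 59: drop; pos1(id99) recv 60: drop
After round 2: 3 messages still in flight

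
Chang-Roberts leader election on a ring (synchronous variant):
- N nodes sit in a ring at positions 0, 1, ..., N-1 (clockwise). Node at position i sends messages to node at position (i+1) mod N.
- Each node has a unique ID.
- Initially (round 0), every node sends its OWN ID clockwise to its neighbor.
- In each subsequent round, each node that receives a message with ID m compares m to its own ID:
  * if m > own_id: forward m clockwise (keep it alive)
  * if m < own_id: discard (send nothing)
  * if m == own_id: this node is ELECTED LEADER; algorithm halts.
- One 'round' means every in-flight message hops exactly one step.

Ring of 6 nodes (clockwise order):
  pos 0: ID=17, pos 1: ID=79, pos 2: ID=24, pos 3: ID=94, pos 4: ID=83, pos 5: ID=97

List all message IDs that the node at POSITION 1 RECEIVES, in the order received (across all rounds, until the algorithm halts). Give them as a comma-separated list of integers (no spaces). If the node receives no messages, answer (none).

Answer: 17,97

Derivation:
Round 1: pos1(id79) recv 17: drop; pos2(id24) recv 79: fwd; pos3(id94) recv 24: drop; pos4(id83) recv 94: fwd; pos5(id97) recv 83: drop; pos0(id17) recv 97: fwd
Round 2: pos3(id94) recv 79: drop; pos5(id97) recv 94: drop; pos1(id79) recv 97: fwd
Round 3: pos2(id24) recv 97: fwd
Round 4: pos3(id94) recv 97: fwd
Round 5: pos4(id83) recv 97: fwd
Round 6: pos5(id97) recv 97: ELECTED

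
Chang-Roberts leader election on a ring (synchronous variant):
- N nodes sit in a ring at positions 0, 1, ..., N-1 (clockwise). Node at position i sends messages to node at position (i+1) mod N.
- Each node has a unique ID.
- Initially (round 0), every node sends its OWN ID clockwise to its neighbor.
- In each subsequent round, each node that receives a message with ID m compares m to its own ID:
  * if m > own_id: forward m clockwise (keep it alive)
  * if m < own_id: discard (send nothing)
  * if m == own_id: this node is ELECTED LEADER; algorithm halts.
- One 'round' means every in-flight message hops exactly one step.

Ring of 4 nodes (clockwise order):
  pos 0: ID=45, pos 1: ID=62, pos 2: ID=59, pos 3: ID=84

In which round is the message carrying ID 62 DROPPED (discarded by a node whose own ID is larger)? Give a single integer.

Answer: 2

Derivation:
Round 1: pos1(id62) recv 45: drop; pos2(id59) recv 62: fwd; pos3(id84) recv 59: drop; pos0(id45) recv 84: fwd
Round 2: pos3(id84) recv 62: drop; pos1(id62) recv 84: fwd
Round 3: pos2(id59) recv 84: fwd
Round 4: pos3(id84) recv 84: ELECTED
Message ID 62 originates at pos 1; dropped at pos 3 in round 2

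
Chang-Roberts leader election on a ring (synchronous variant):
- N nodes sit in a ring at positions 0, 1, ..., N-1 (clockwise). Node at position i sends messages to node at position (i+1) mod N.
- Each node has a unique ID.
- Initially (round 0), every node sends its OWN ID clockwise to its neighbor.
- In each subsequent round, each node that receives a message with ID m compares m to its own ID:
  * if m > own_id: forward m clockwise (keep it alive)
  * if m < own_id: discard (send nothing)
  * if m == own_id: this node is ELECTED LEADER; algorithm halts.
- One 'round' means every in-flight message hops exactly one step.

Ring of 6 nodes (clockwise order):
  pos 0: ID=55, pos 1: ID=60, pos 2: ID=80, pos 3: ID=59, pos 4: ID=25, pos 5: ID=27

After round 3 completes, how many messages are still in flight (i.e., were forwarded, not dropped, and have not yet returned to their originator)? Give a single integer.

Round 1: pos1(id60) recv 55: drop; pos2(id80) recv 60: drop; pos3(id59) recv 80: fwd; pos4(id25) recv 59: fwd; pos5(id27) recv 25: drop; pos0(id55) recv 27: drop
Round 2: pos4(id25) recv 80: fwd; pos5(id27) recv 59: fwd
Round 3: pos5(id27) recv 80: fwd; pos0(id55) recv 59: fwd
After round 3: 2 messages still in flight

Answer: 2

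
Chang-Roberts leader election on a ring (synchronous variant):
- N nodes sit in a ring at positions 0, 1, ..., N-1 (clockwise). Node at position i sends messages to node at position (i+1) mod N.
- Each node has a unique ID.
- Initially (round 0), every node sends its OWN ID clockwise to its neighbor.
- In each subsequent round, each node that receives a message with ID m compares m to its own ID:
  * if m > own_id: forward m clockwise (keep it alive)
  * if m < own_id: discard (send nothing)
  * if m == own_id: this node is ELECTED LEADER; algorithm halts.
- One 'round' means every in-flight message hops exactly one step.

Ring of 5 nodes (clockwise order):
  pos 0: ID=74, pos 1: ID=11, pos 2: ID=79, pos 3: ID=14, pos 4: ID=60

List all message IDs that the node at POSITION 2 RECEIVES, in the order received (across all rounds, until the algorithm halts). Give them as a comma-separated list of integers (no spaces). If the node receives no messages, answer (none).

Answer: 11,74,79

Derivation:
Round 1: pos1(id11) recv 74: fwd; pos2(id79) recv 11: drop; pos3(id14) recv 79: fwd; pos4(id60) recv 14: drop; pos0(id74) recv 60: drop
Round 2: pos2(id79) recv 74: drop; pos4(id60) recv 79: fwd
Round 3: pos0(id74) recv 79: fwd
Round 4: pos1(id11) recv 79: fwd
Round 5: pos2(id79) recv 79: ELECTED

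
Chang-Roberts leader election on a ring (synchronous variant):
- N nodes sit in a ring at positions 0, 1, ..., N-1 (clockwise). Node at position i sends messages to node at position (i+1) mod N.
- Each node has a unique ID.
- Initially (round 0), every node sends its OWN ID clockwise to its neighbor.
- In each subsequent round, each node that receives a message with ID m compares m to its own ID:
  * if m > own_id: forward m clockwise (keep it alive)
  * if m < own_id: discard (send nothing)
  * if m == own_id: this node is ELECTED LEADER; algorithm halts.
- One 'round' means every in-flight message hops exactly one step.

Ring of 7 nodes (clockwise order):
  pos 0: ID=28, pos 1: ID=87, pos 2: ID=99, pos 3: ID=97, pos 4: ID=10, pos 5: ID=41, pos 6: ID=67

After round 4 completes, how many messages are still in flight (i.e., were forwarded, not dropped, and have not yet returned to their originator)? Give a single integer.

Answer: 2

Derivation:
Round 1: pos1(id87) recv 28: drop; pos2(id99) recv 87: drop; pos3(id97) recv 99: fwd; pos4(id10) recv 97: fwd; pos5(id41) recv 10: drop; pos6(id67) recv 41: drop; pos0(id28) recv 67: fwd
Round 2: pos4(id10) recv 99: fwd; pos5(id41) recv 97: fwd; pos1(id87) recv 67: drop
Round 3: pos5(id41) recv 99: fwd; pos6(id67) recv 97: fwd
Round 4: pos6(id67) recv 99: fwd; pos0(id28) recv 97: fwd
After round 4: 2 messages still in flight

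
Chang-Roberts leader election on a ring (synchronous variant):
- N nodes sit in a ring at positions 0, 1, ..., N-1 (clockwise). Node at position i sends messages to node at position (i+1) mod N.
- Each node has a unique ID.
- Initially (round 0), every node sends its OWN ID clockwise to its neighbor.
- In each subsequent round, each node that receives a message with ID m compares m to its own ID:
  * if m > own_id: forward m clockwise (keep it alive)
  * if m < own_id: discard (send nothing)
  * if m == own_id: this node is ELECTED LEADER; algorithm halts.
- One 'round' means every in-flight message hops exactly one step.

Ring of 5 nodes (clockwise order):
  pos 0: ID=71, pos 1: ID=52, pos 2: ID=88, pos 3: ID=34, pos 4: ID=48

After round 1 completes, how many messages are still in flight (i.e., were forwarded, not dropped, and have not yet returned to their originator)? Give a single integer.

Answer: 2

Derivation:
Round 1: pos1(id52) recv 71: fwd; pos2(id88) recv 52: drop; pos3(id34) recv 88: fwd; pos4(id48) recv 34: drop; pos0(id71) recv 48: drop
After round 1: 2 messages still in flight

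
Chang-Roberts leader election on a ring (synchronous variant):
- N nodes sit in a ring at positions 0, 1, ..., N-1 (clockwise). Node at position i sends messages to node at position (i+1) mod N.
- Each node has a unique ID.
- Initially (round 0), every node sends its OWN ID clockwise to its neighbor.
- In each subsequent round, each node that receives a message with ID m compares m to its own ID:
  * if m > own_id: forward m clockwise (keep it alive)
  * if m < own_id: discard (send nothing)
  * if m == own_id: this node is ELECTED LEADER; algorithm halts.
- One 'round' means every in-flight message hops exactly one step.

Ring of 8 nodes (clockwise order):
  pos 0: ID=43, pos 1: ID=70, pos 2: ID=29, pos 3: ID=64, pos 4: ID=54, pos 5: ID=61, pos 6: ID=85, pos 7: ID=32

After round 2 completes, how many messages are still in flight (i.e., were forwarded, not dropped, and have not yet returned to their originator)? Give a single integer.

Round 1: pos1(id70) recv 43: drop; pos2(id29) recv 70: fwd; pos3(id64) recv 29: drop; pos4(id54) recv 64: fwd; pos5(id61) recv 54: drop; pos6(id85) recv 61: drop; pos7(id32) recv 85: fwd; pos0(id43) recv 32: drop
Round 2: pos3(id64) recv 70: fwd; pos5(id61) recv 64: fwd; pos0(id43) recv 85: fwd
After round 2: 3 messages still in flight

Answer: 3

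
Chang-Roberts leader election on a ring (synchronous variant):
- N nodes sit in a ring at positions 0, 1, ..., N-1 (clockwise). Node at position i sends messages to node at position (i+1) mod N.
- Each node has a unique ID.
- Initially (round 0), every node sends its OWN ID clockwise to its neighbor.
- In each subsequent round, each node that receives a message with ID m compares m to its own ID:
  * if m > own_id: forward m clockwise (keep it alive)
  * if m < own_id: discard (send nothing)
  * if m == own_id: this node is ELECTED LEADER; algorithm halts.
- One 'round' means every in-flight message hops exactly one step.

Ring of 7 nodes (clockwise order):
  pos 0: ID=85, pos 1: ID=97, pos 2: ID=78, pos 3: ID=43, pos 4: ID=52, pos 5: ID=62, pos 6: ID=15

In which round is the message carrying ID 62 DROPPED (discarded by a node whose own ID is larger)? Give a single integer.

Answer: 2

Derivation:
Round 1: pos1(id97) recv 85: drop; pos2(id78) recv 97: fwd; pos3(id43) recv 78: fwd; pos4(id52) recv 43: drop; pos5(id62) recv 52: drop; pos6(id15) recv 62: fwd; pos0(id85) recv 15: drop
Round 2: pos3(id43) recv 97: fwd; pos4(id52) recv 78: fwd; pos0(id85) recv 62: drop
Round 3: pos4(id52) recv 97: fwd; pos5(id62) recv 78: fwd
Round 4: pos5(id62) recv 97: fwd; pos6(id15) recv 78: fwd
Round 5: pos6(id15) recv 97: fwd; pos0(id85) recv 78: drop
Round 6: pos0(id85) recv 97: fwd
Round 7: pos1(id97) recv 97: ELECTED
Message ID 62 originates at pos 5; dropped at pos 0 in round 2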